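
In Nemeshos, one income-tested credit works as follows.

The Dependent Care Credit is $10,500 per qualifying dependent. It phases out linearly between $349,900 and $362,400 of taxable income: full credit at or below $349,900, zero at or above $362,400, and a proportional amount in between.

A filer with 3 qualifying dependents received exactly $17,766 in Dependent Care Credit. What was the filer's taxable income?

Full credit = 3 × $10,500 = $31,500.
$17,766 is 17,766/31,500 of the full $31,500, so 13,734/31,500 of the $12,500 range has been used: income = $349,900 + $12,500 × 13,734/31,500 = $355,350.

$355,350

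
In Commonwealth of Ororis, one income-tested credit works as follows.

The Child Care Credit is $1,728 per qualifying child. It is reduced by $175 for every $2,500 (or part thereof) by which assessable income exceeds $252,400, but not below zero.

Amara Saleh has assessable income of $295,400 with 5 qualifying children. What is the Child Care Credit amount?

Child Care Credit: base = 5 × $1,728 = $8,640. income exceeds $252,400 by $43,000, which is 18 full-or-partial $2,500 increments; reduction = 18 × $175 = $3,150, leaving $5,490.

$5,490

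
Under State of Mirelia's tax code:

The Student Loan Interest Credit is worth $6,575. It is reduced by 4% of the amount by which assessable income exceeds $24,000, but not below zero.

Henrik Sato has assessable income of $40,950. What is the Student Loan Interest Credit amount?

$5,897

Student Loan Interest Credit: 4% of the $16,950 excess over $24,000 is $678; credit = $6,575 − $678 = $5,897.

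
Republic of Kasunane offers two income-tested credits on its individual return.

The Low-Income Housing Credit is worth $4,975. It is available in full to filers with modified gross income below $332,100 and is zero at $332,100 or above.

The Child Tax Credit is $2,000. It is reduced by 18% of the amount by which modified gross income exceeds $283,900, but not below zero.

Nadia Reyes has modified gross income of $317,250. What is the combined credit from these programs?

Low-Income Housing Credit: $317,250 is below the $332,100 cutoff, so the full $4,975 applies.
Child Tax Credit: 18% of the $33,350 excess over $283,900 is $6,003 ≥ base, so the credit is $0.
Total: $4,975 + $0 = $4,975.

$4,975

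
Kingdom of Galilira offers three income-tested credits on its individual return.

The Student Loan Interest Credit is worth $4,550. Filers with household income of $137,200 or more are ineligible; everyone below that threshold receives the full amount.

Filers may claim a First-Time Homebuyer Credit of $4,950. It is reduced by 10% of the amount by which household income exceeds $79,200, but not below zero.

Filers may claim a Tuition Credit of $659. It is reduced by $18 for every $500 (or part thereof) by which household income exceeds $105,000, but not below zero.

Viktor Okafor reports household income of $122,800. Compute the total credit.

$5,151

Student Loan Interest Credit: $122,800 is below the $137,200 cutoff, so the full $4,550 applies.
First-Time Homebuyer Credit: 10% of the $43,600 excess over $79,200 is $4,360; credit = $4,950 − $4,360 = $590.
Tuition Credit: income exceeds $105,000 by $17,800, which is 36 full-or-partial $500 increments; reduction = 36 × $18 = $648, leaving $11.
Total: $4,550 + $590 + $11 = $5,151.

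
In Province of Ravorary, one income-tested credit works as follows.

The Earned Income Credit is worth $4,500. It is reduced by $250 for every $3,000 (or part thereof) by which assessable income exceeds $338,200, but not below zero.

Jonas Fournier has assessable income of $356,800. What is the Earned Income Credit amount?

$2,750

Earned Income Credit: income exceeds $338,200 by $18,600, which is 7 full-or-partial $3,000 increments; reduction = 7 × $250 = $1,750, leaving $2,750.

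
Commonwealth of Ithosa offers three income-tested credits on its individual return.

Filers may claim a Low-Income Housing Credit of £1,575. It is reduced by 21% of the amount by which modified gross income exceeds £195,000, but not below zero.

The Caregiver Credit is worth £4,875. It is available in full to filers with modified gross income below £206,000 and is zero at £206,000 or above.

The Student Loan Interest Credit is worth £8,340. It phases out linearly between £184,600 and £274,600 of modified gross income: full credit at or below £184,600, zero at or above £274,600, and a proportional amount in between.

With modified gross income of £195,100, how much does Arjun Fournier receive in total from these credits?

£13,796

Low-Income Housing Credit: 21% of the £100 excess over £195,000 is £21; credit = £1,575 − £21 = £1,554.
Caregiver Credit: £195,100 is below the £206,000 cutoff, so the full £4,875 applies.
Student Loan Interest Credit: £195,100 is £10,500 into a £90,000 phase-out range, leaving 79,500/90,000 of the credit: £8,340 × 79,500/90,000 = £7,367.
Total: £1,554 + £4,875 + £7,367 = £13,796.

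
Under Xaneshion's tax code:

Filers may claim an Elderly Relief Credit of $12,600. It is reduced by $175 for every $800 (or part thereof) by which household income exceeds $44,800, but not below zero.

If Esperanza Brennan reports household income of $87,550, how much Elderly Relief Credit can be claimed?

Elderly Relief Credit: income exceeds $44,800 by $42,750, which is 54 full-or-partial $800 increments; reduction = 54 × $175 = $9,450, leaving $3,150.

$3,150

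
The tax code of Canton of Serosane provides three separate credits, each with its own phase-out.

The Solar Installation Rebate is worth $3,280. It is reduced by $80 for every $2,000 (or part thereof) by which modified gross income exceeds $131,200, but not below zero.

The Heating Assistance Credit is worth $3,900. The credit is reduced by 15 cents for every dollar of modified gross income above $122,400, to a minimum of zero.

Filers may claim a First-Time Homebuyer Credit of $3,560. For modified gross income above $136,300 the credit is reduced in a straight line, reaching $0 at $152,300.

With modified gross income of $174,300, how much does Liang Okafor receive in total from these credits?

Solar Installation Rebate: income exceeds $131,200 by $43,100, which is 22 full-or-partial $2,000 increments; reduction = 22 × $80 = $1,760, leaving $1,520.
Heating Assistance Credit: 15% of the $51,900 excess over $122,400 is $7,785 ≥ base, so the credit is $0.
First-Time Homebuyer Credit: $174,300 is at or above $152,300, so the credit is $0.
Total: $1,520 + $0 + $0 = $1,520.

$1,520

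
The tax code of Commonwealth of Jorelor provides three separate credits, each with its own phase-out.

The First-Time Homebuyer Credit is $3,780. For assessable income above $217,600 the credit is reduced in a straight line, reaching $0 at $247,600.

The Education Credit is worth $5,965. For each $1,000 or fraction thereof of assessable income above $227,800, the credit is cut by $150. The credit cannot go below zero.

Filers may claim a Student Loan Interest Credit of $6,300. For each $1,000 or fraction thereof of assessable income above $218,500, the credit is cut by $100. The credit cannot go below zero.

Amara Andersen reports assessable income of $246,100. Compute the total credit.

First-Time Homebuyer Credit: $246,100 is $28,500 into a $30,000 phase-out range, leaving 1,500/30,000 of the credit: $3,780 × 1,500/30,000 = $189.
Education Credit: income exceeds $227,800 by $18,300, which is 19 full-or-partial $1,000 increments; reduction = 19 × $150 = $2,850, leaving $3,115.
Student Loan Interest Credit: income exceeds $218,500 by $27,600, which is 28 full-or-partial $1,000 increments; reduction = 28 × $100 = $2,800, leaving $3,500.
Total: $189 + $3,115 + $3,500 = $6,804.

$6,804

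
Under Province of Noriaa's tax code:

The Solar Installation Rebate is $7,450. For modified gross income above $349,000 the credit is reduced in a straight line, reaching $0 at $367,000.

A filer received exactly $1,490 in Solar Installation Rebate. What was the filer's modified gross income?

$1,490 is 1,490/7,450 of the full $7,450, so 5,960/7,450 of the $18,000 range has been used: income = $349,000 + $18,000 × 5,960/7,450 = $363,400.

$363,400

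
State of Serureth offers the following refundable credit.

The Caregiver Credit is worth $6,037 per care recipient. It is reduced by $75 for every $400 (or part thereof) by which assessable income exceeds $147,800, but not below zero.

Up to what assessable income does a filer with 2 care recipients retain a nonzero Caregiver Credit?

$211,800

Full credit = 2 × $6,037 = $12,074.
After 160 increments the reduction is 160 × $75 = $12,000, leaving $74; one more increment wipes it out. Increment 160 ends at excess 160 × $400 = $64,000, so the highest qualifying income is $147,800 + $64,000 = $211,800.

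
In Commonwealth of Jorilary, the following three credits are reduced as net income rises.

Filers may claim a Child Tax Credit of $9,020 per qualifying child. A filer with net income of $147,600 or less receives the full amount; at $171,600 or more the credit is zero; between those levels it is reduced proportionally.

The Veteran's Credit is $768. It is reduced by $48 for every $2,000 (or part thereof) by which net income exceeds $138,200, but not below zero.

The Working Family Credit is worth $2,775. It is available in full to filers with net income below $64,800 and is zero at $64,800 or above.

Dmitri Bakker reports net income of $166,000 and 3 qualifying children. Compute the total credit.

Child Tax Credit: base = 3 × $9,020 = $27,060. $166,000 is $18,400 into a $24,000 phase-out range, leaving 5,600/24,000 of the credit: $27,060 × 5,600/24,000 = $6,314.
Veteran's Credit: income exceeds $138,200 by $27,800, which is 14 full-or-partial $2,000 increments; reduction = 14 × $48 = $672, leaving $96.
Working Family Credit: $166,000 meets or exceeds the $64,800 cutoff, so the credit is $0.
Total: $6,314 + $96 + $0 = $6,410.

$6,410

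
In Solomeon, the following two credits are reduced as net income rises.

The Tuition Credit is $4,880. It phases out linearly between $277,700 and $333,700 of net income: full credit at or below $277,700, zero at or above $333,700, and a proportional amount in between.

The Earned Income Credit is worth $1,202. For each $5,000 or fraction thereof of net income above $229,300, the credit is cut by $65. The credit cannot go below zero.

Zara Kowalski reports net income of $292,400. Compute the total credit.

$3,956

Tuition Credit: $292,400 is $14,700 into a $56,000 phase-out range, leaving 41,300/56,000 of the credit: $4,880 × 41,300/56,000 = $3,599.
Earned Income Credit: income exceeds $229,300 by $63,100, which is 13 full-or-partial $5,000 increments; reduction = 13 × $65 = $845, leaving $357.
Total: $3,599 + $357 = $3,956.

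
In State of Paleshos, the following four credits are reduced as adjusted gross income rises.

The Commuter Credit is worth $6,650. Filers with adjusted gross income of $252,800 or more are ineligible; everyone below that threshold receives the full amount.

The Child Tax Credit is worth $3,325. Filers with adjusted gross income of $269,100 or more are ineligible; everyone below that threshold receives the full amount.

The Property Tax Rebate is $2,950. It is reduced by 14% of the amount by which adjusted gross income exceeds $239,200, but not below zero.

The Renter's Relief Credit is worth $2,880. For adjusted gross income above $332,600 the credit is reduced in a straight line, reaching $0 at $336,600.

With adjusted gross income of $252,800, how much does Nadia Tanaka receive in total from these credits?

Commuter Credit: $252,800 meets or exceeds the $252,800 cutoff, so the credit is $0.
Child Tax Credit: $252,800 is below the $269,100 cutoff, so the full $3,325 applies.
Property Tax Rebate: 14% of the $13,600 excess over $239,200 is $1,904; credit = $2,950 − $1,904 = $1,046.
Renter's Relief Credit: $252,800 is at or below the $332,600 threshold, so the full $2,880 applies.
Total: $0 + $3,325 + $1,046 + $2,880 = $7,251.

$7,251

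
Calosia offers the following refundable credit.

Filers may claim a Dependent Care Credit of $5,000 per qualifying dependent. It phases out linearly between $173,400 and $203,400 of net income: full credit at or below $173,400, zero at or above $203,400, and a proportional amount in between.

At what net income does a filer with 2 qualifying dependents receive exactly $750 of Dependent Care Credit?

Full credit = 2 × $5,000 = $10,000.
$750 is 750/10,000 of the full $10,000, so 9,250/10,000 of the $30,000 range has been used: income = $173,400 + $30,000 × 9,250/10,000 = $201,150.

$201,150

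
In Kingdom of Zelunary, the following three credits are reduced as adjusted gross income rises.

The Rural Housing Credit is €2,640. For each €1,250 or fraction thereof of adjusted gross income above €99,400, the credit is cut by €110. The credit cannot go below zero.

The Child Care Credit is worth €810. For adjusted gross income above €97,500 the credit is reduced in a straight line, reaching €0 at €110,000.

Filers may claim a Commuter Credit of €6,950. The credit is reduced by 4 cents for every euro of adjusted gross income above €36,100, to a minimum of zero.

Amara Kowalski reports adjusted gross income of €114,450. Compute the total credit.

€5,026

Rural Housing Credit: income exceeds €99,400 by €15,050, which is 13 full-or-partial €1,250 increments; reduction = 13 × €110 = €1,430, leaving €1,210.
Child Care Credit: €114,450 is at or above €110,000, so the credit is €0.
Commuter Credit: 4% of the €78,350 excess over €36,100 is €3,134; credit = €6,950 − €3,134 = €3,816.
Total: €1,210 + €0 + €3,816 = €5,026.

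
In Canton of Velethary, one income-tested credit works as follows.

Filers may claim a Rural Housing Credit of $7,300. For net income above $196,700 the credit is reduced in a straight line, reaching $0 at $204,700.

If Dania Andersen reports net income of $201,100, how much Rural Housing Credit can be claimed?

Rural Housing Credit: $201,100 is $4,400 into a $8,000 phase-out range, leaving 3,600/8,000 of the credit: $7,300 × 3,600/8,000 = $3,285.

$3,285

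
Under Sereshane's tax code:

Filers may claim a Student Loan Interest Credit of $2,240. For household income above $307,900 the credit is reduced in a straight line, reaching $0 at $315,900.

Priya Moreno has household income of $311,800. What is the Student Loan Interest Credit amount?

Student Loan Interest Credit: $311,800 is $3,900 into a $8,000 phase-out range, leaving 4,100/8,000 of the credit: $2,240 × 4,100/8,000 = $1,148.

$1,148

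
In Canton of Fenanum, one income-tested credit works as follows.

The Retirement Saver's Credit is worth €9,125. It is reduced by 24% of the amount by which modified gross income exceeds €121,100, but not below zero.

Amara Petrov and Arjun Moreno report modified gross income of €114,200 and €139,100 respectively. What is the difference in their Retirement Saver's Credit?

€4,320

Amara (€114,200): Retirement Saver's Credit: €114,200 is at or below the €121,100 threshold, so the full €9,125 applies.
Arjun (€139,100): Retirement Saver's Credit: 24% of the €18,000 excess over €121,100 is €4,320; credit = €9,125 − €4,320 = €4,805.
Difference: |€9,125 − €4,805| = €4,320.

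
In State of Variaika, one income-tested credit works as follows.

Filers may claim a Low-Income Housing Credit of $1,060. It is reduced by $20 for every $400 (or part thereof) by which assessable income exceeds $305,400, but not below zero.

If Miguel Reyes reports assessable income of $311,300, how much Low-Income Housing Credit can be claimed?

Low-Income Housing Credit: income exceeds $305,400 by $5,900, which is 15 full-or-partial $400 increments; reduction = 15 × $20 = $300, leaving $760.

$760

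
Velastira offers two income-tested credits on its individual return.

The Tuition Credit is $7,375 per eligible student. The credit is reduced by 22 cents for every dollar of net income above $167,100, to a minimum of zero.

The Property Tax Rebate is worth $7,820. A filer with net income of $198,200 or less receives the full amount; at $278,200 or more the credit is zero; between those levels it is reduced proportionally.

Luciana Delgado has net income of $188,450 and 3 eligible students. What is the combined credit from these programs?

Tuition Credit: base = 3 × $7,375 = $22,125. 22% of the $21,350 excess over $167,100 is $4,697; credit = $22,125 − $4,697 = $17,428.
Property Tax Rebate: $188,450 is at or below the $198,200 threshold, so the full $7,820 applies.
Total: $17,428 + $7,820 = $25,248.

$25,248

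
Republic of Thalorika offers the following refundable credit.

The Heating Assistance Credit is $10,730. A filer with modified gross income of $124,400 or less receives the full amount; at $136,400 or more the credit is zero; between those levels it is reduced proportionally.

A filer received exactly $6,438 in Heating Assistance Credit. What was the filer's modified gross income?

$129,200

$6,438 is 6,438/10,730 of the full $10,730, so 4,292/10,730 of the $12,000 range has been used: income = $124,400 + $12,000 × 4,292/10,730 = $129,200.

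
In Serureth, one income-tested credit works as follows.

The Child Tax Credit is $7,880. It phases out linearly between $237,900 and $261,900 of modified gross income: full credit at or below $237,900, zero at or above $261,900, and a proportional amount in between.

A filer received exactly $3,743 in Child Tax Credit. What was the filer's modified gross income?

$3,743 is 3,743/7,880 of the full $7,880, so 4,137/7,880 of the $24,000 range has been used: income = $237,900 + $24,000 × 4,137/7,880 = $250,500.

$250,500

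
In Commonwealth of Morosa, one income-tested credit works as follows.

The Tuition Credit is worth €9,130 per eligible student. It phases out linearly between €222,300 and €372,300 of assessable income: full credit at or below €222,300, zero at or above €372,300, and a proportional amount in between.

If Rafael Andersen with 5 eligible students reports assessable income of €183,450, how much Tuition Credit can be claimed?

Tuition Credit: base = 5 × €9,130 = €45,650. €183,450 is at or below the €222,300 threshold, so the full €45,650 applies.

€45,650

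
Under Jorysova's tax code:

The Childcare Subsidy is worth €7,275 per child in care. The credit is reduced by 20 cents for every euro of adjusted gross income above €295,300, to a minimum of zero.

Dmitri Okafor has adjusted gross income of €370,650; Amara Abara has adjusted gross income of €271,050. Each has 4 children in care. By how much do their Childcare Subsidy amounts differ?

Dmitri (€370,650): Childcare Subsidy: base = 4 × €7,275 = €29,100. 20% of the €75,350 excess over €295,300 is €15,070; credit = €29,100 − €15,070 = €14,030.
Amara (€271,050): Childcare Subsidy: base = 4 × €7,275 = €29,100. €271,050 is at or below the €295,300 threshold, so the full €29,100 applies.
Difference: |€14,030 − €29,100| = €15,070.

€15,070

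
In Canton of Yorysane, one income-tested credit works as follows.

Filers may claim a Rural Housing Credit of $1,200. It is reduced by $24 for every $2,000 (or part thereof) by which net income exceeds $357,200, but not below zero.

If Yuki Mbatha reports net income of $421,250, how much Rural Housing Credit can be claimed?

Rural Housing Credit: income exceeds $357,200 by $64,050, which is 33 full-or-partial $2,000 increments; reduction = 33 × $24 = $792, leaving $408.

$408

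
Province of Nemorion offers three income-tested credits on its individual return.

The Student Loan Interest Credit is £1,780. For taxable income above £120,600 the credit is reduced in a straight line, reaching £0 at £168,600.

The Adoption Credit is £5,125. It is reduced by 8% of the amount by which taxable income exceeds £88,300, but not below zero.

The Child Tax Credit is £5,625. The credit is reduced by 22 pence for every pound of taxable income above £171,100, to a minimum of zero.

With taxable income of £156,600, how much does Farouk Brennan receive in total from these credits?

£6,070

Student Loan Interest Credit: £156,600 is £36,000 into a £48,000 phase-out range, leaving 12,000/48,000 of the credit: £1,780 × 12,000/48,000 = £445.
Adoption Credit: 8% of the £68,300 excess over £88,300 is £5,464 ≥ base, so the credit is £0.
Child Tax Credit: £156,600 is at or below the £171,100 threshold, so the full £5,625 applies.
Total: £445 + £0 + £5,625 = £6,070.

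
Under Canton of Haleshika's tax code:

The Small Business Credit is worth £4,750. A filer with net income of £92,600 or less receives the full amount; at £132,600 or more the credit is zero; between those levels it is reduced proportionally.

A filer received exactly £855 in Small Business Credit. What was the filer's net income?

£125,400

£855 is 855/4,750 of the full £4,750, so 3,895/4,750 of the £40,000 range has been used: income = £92,600 + £40,000 × 3,895/4,750 = £125,400.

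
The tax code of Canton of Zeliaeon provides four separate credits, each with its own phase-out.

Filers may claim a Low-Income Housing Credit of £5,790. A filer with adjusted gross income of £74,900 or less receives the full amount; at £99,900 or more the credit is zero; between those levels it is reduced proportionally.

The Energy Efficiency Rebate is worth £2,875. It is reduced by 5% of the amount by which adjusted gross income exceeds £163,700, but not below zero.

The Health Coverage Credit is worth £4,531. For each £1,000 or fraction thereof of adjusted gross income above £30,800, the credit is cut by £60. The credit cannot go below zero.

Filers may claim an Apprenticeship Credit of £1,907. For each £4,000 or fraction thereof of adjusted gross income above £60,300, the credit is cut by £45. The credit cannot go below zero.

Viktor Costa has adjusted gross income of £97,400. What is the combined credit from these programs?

Low-Income Housing Credit: £97,400 is £22,500 into a £25,000 phase-out range, leaving 2,500/25,000 of the credit: £5,790 × 2,500/25,000 = £579.
Energy Efficiency Rebate: £97,400 is at or below the £163,700 threshold, so the full £2,875 applies.
Health Coverage Credit: income exceeds £30,800 by £66,600, which is 67 full-or-partial £1,000 increments; reduction = 67 × £60 = £4,020, leaving £511.
Apprenticeship Credit: income exceeds £60,300 by £37,100, which is 10 full-or-partial £4,000 increments; reduction = 10 × £45 = £450, leaving £1,457.
Total: £579 + £2,875 + £511 + £1,457 = £5,422.

£5,422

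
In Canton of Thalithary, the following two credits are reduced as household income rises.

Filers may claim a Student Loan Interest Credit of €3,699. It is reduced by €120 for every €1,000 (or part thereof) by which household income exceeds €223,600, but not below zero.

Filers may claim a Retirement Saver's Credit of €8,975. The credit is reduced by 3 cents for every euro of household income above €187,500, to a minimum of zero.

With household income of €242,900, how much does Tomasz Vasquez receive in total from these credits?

€8,612

Student Loan Interest Credit: income exceeds €223,600 by €19,300, which is 20 full-or-partial €1,000 increments; reduction = 20 × €120 = €2,400, leaving €1,299.
Retirement Saver's Credit: 3% of the €55,400 excess over €187,500 is €1,662; credit = €8,975 − €1,662 = €7,313.
Total: €1,299 + €7,313 = €8,612.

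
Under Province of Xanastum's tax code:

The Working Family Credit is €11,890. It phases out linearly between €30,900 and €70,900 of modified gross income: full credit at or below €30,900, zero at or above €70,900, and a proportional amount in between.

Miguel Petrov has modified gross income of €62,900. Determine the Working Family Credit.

Working Family Credit: €62,900 is €32,000 into a €40,000 phase-out range, leaving 8,000/40,000 of the credit: €11,890 × 8,000/40,000 = €2,378.

€2,378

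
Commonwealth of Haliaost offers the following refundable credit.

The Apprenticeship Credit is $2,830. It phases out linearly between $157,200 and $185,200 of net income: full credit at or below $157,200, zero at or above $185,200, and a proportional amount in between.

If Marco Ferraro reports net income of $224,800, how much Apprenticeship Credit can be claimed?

Apprenticeship Credit: $224,800 is at or above $185,200, so the credit is $0.

$0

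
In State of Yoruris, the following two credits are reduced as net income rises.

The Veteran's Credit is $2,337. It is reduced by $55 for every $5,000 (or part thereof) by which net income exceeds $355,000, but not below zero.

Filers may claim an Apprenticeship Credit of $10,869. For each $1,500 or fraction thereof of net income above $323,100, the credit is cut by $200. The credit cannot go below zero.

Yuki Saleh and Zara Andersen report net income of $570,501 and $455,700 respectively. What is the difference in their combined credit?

Yuki ($570,501): Veteran's Credit: income exceeds $355,000 by $215,501 → 44 increments × $55 = $2,420 ≥ base, so the credit is $0. Apprenticeship Credit: income exceeds $323,100 by $247,401 → 165 increments × $200 = $33,000 ≥ base, so the credit is $0. total $0 + $0 = $0
Zara ($455,700): Veteran's Credit: income exceeds $355,000 by $100,700, which is 21 full-or-partial $5,000 increments; reduction = 21 × $55 = $1,155, leaving $1,182. Apprenticeship Credit: income exceeds $323,100 by $132,600 → 89 increments × $200 = $17,800 ≥ base, so the credit is $0. total $1,182 + $0 = $1,182
Difference: |$0 − $1,182| = $1,182.

$1,182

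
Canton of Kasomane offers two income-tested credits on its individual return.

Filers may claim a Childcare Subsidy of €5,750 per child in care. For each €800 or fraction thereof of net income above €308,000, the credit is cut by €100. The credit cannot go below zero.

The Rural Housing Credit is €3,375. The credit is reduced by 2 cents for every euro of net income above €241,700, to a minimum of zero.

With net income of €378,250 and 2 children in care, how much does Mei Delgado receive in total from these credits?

Childcare Subsidy: base = 2 × €5,750 = €11,500. income exceeds €308,000 by €70,250, which is 88 full-or-partial €800 increments; reduction = 88 × €100 = €8,800, leaving €2,700.
Rural Housing Credit: 2% of the €136,550 excess over €241,700 is €2,731; credit = €3,375 − €2,731 = €644.
Total: €2,700 + €644 = €3,344.

€3,344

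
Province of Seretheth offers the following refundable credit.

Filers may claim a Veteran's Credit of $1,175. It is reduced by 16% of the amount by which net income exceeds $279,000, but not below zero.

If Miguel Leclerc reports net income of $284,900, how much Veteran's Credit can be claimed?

Veteran's Credit: 16% of the $5,900 excess over $279,000 is $944; credit = $1,175 − $944 = $231.

$231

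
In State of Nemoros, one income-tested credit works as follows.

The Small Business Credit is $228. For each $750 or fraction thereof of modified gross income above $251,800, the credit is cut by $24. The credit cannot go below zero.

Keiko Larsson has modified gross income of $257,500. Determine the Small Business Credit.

Small Business Credit: income exceeds $251,800 by $5,700, which is 8 full-or-partial $750 increments; reduction = 8 × $24 = $192, leaving $36.

$36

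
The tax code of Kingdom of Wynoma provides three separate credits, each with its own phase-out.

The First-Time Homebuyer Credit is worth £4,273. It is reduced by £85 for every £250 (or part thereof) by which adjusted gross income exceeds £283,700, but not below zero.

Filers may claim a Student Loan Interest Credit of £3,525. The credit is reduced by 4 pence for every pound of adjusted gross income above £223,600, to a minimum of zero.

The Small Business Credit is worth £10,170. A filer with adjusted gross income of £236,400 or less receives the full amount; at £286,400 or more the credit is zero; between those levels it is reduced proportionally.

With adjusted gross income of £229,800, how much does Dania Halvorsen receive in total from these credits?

£17,720

First-Time Homebuyer Credit: £229,800 is at or below the £283,700 threshold, so the full £4,273 applies.
Student Loan Interest Credit: 4% of the £6,200 excess over £223,600 is £248; credit = £3,525 − £248 = £3,277.
Small Business Credit: £229,800 is at or below the £236,400 threshold, so the full £10,170 applies.
Total: £4,273 + £3,277 + £10,170 = £17,720.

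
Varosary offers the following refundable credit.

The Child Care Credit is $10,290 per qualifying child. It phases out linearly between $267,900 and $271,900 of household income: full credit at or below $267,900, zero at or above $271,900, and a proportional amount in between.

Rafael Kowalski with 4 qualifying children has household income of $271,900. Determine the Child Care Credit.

$0

Child Care Credit: base = 4 × $10,290 = $41,160. $271,900 is at or above $271,900, so the credit is $0.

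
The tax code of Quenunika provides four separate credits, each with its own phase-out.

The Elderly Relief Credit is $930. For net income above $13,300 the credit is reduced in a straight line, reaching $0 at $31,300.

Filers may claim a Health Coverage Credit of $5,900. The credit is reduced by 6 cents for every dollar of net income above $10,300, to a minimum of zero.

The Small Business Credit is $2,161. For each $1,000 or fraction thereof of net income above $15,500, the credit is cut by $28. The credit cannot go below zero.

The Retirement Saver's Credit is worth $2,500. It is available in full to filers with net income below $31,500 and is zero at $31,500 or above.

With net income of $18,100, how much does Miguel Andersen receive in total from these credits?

Elderly Relief Credit: $18,100 is $4,800 into a $18,000 phase-out range, leaving 13,200/18,000 of the credit: $930 × 13,200/18,000 = $682.
Health Coverage Credit: 6% of the $7,800 excess over $10,300 is $468; credit = $5,900 − $468 = $5,432.
Small Business Credit: income exceeds $15,500 by $2,600, which is 3 full-or-partial $1,000 increments; reduction = 3 × $28 = $84, leaving $2,077.
Retirement Saver's Credit: $18,100 is below the $31,500 cutoff, so the full $2,500 applies.
Total: $682 + $5,432 + $2,077 + $2,500 = $10,691.

$10,691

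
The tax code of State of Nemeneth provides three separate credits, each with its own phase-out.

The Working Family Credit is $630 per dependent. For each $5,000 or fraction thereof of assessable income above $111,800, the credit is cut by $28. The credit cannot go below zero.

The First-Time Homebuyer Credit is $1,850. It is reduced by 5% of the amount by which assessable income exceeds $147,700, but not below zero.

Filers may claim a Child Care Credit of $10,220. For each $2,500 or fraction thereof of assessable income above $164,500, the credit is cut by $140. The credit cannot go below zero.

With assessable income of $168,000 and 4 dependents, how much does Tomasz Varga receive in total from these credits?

$12,959

Working Family Credit: base = 4 × $630 = $2,520. income exceeds $111,800 by $56,200, which is 12 full-or-partial $5,000 increments; reduction = 12 × $28 = $336, leaving $2,184.
First-Time Homebuyer Credit: 5% of the $20,300 excess over $147,700 is $1,015; credit = $1,850 − $1,015 = $835.
Child Care Credit: income exceeds $164,500 by $3,500, which is 2 full-or-partial $2,500 increments; reduction = 2 × $140 = $280, leaving $9,940.
Total: $2,184 + $835 + $9,940 = $12,959.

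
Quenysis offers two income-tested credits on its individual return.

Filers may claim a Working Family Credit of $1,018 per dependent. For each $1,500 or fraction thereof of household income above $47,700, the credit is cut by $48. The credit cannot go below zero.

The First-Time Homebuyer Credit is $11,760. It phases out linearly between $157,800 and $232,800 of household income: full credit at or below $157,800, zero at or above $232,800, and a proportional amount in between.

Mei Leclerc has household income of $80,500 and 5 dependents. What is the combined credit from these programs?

Working Family Credit: base = 5 × $1,018 = $5,090. income exceeds $47,700 by $32,800, which is 22 full-or-partial $1,500 increments; reduction = 22 × $48 = $1,056, leaving $4,034.
First-Time Homebuyer Credit: $80,500 is at or below the $157,800 threshold, so the full $11,760 applies.
Total: $4,034 + $11,760 = $15,794.

$15,794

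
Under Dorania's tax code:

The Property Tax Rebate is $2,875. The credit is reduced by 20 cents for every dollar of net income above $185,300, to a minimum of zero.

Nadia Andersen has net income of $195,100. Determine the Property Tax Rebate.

Property Tax Rebate: 20% of the $9,800 excess over $185,300 is $1,960; credit = $2,875 − $1,960 = $915.

$915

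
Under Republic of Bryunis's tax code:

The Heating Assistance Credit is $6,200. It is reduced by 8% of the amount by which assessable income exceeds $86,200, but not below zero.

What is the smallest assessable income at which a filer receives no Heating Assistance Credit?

$163,700

The credit falls by 8% of each dollar above $86,200, so it reaches zero when the excess is $6,200 / 8% = $77,500: income = $86,200 + $77,500 = $163,700.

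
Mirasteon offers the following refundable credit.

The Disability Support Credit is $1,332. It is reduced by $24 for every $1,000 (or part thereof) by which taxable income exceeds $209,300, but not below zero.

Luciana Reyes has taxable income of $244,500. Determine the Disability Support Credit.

$468

Disability Support Credit: income exceeds $209,300 by $35,200, which is 36 full-or-partial $1,000 increments; reduction = 36 × $24 = $864, leaving $468.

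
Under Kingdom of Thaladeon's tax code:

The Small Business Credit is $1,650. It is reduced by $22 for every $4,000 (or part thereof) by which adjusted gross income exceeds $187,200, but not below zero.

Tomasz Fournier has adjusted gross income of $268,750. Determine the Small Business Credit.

Small Business Credit: income exceeds $187,200 by $81,550, which is 21 full-or-partial $4,000 increments; reduction = 21 × $22 = $462, leaving $1,188.

$1,188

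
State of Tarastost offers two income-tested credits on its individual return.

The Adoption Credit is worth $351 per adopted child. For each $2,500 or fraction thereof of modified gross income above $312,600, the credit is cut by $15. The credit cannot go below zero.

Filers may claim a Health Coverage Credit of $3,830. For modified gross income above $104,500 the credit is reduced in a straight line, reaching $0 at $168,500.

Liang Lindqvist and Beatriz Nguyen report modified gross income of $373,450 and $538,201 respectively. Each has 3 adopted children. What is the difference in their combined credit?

$678

Liang ($373,450): Adoption Credit: base = 3 × $351 = $1,053. income exceeds $312,600 by $60,850, which is 25 full-or-partial $2,500 increments; reduction = 25 × $15 = $375, leaving $678. Health Coverage Credit: $373,450 is at or above $168,500, so the credit is $0. total $678 + $0 = $678
Beatriz ($538,201): Adoption Credit: base = 3 × $351 = $1,053. income exceeds $312,600 by $225,601 → 91 increments × $15 = $1,365 ≥ base, so the credit is $0. Health Coverage Credit: $538,201 is at or above $168,500, so the credit is $0. total $0 + $0 = $0
Difference: |$678 − $0| = $678.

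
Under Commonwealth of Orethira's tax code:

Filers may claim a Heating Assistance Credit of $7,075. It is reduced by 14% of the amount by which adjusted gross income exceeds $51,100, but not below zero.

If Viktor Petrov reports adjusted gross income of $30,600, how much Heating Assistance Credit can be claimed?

Heating Assistance Credit: $30,600 is at or below the $51,100 threshold, so the full $7,075 applies.

$7,075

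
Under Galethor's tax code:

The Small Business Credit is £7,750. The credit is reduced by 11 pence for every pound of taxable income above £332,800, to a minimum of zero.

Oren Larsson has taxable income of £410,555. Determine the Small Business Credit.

Small Business Credit: 11% of the £77,755 excess over £332,800 is £8,553.05 ≥ base, so the credit is £0.

£0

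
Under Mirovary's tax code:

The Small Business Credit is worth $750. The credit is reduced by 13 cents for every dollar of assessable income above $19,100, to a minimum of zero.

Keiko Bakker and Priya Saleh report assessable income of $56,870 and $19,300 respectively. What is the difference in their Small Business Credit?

$724

Keiko ($56,870): Small Business Credit: 13% of the $37,770 excess over $19,100 is $4,910.10 ≥ base, so the credit is $0.
Priya ($19,300): Small Business Credit: 13% of the $200 excess over $19,100 is $26; credit = $750 − $26 = $724.
Difference: |$0 − $724| = $724.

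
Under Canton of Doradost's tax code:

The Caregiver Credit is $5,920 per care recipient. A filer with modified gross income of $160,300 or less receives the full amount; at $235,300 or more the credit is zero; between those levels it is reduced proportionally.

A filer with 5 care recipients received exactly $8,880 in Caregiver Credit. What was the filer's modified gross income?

Full credit = 5 × $5,920 = $29,600.
$8,880 is 8,880/29,600 of the full $29,600, so 20,720/29,600 of the $75,000 range has been used: income = $160,300 + $75,000 × 20,720/29,600 = $212,800.

$212,800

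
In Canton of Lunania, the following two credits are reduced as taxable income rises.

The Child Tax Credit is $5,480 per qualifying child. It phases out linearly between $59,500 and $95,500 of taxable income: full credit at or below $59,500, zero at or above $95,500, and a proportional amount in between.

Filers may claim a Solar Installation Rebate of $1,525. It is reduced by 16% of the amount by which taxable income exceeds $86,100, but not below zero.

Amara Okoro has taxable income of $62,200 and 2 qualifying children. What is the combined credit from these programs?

$11,663

Child Tax Credit: base = 2 × $5,480 = $10,960. $62,200 is $2,700 into a $36,000 phase-out range, leaving 33,300/36,000 of the credit: $10,960 × 33,300/36,000 = $10,138.
Solar Installation Rebate: $62,200 is at or below the $86,100 threshold, so the full $1,525 applies.
Total: $10,138 + $1,525 = $11,663.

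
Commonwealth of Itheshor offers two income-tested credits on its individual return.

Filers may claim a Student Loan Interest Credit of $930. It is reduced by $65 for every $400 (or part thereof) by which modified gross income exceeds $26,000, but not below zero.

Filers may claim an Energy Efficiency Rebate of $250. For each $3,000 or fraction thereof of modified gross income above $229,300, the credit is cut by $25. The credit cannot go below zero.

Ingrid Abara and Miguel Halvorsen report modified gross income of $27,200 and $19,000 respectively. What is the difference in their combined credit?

Ingrid ($27,200): Student Loan Interest Credit: income exceeds $26,000 by $1,200, which is 3 full-or-partial $400 increments; reduction = 3 × $65 = $195, leaving $735. Energy Efficiency Rebate: $27,200 is at or below the $229,300 threshold, so the full $250 applies. total $735 + $250 = $985
Miguel ($19,000): Student Loan Interest Credit: $19,000 is at or below the $26,000 threshold, so the full $930 applies. Energy Efficiency Rebate: $19,000 is at or below the $229,300 threshold, so the full $250 applies. total $930 + $250 = $1,180
Difference: |$985 − $1,180| = $195.

$195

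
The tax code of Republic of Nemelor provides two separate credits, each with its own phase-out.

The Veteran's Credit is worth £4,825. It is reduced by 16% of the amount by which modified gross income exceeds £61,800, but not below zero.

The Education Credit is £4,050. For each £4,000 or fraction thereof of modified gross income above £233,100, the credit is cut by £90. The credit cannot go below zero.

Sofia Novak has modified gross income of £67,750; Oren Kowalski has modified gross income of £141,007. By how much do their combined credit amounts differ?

Sofia (£67,750): Veteran's Credit: 16% of the £5,950 excess over £61,800 is £952; credit = £4,825 − £952 = £3,873. Education Credit: £67,750 is at or below the £233,100 threshold, so the full £4,050 applies. total £3,873 + £4,050 = £7,923
Oren (£141,007): Veteran's Credit: 16% of the £79,207 excess over £61,800 is £12,673.12 ≥ base, so the credit is £0. Education Credit: £141,007 is at or below the £233,100 threshold, so the full £4,050 applies. total £0 + £4,050 = £4,050
Difference: |£7,923 − £4,050| = £3,873.

£3,873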